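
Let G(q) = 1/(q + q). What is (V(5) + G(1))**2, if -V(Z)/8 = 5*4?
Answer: 101761/4 ≈ 25440.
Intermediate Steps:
G(q) = 1/(2*q)
V(Z) = -160 (V(Z) = -40*4 = -8*20 = -160)
(V(5) + G(1))**2 = (-160 + (1/2)/1)**2 = (-160 + (1/2)*1)**2 = (-160 + 1/2)**2 = (-319/2)**2 = 101761/4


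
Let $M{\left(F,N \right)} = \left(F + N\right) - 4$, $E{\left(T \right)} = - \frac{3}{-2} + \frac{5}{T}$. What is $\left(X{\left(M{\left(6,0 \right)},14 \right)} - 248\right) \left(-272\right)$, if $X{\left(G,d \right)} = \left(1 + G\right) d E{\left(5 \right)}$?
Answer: $38896$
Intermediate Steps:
$E{\left(T \right)} = \frac{3}{2} + \frac{5}{T}$ ($E{\left(T \right)} = \left(-3\right) \left(- \frac{1}{2}\right) + \frac{5}{T} = \frac{3}{2} + \frac{5}{T}$)
$M{\left(F,N \right)} = -4 + F + N$
$X{\left(G,d \right)} = \frac{5 d \left(1 + G\right)}{2}$ ($X{\left(G,d \right)} = \left(1 + G\right) d \left(\frac{3}{2} + \frac{5}{5}\right) = d \left(1 + G\right) \left(\frac{3}{2} + 5 \cdot \frac{1}{5}\right) = d \left(1 + G\right) \left(\frac{3}{2} + 1\right) = d \left(1 + G\right) \frac{5}{2} = \frac{5 d \left(1 + G\right)}{2}$)
$\left(X{\left(M{\left(6,0 \right)},14 \right)} - 248\right) \left(-272\right) = \left(\frac{5}{2} \cdot 14 \left(1 + \left(-4 + 6 + 0\right)\right) - 248\right) \left(-272\right) = \left(\frac{5}{2} \cdot 14 \left(1 + 2\right) - 248\right) \left(-272\right) = \left(\frac{5}{2} \cdot 14 \cdot 3 - 248\right) \left(-272\right) = \left(105 - 248\right) \left(-272\right) = \left(-143\right) \left(-272\right) = 38896$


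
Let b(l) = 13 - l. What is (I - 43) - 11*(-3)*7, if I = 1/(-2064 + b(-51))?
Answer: 375999/2000 ≈ 188.00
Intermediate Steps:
I = -1/2000 (I = 1/(-2064 + (13 - 1*(-51))) = 1/(-2064 + (13 + 51)) = 1/(-2064 + 64) = 1/(-2000) = -1/2000 ≈ -0.00050000)
(I - 43) - 11*(-3)*7 = (-1/2000 - 43) - 11*(-3)*7 = -86001/2000 + 33*7 = -86001/2000 + 231 = 375999/2000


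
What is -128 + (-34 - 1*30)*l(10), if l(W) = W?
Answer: -768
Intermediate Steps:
-128 + (-34 - 1*30)*l(10) = -128 + (-34 - 1*30)*10 = -128 + (-34 - 30)*10 = -128 - 64*10 = -128 - 640 = -768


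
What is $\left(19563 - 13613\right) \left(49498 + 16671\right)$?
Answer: $393705550$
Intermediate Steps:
$\left(19563 - 13613\right) \left(49498 + 16671\right) = 5950 \cdot 66169 = 393705550$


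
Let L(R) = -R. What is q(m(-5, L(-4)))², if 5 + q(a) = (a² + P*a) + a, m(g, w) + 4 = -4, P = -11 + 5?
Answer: 9801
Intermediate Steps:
P = -6
m(g, w) = -8 (m(g, w) = -4 - 4 = -8)
q(a) = -5 + a² - 5*a (q(a) = -5 + ((a² - 6*a) + a) = -5 + (a² - 5*a) = -5 + a² - 5*a)
q(m(-5, L(-4)))² = (-5 + (-8)² - 5*(-8))² = (-5 + 64 + 40)² = 99² = 9801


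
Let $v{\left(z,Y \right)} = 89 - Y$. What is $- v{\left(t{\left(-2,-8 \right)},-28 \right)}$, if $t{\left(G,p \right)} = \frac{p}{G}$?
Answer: $-117$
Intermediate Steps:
$- v{\left(t{\left(-2,-8 \right)},-28 \right)} = - (89 - -28) = - (89 + 28) = \left(-1\right) 117 = -117$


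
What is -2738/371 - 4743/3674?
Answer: -11819065/1363054 ≈ -8.6710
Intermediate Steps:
-2738/371 - 4743/3674 = -11819065/1363054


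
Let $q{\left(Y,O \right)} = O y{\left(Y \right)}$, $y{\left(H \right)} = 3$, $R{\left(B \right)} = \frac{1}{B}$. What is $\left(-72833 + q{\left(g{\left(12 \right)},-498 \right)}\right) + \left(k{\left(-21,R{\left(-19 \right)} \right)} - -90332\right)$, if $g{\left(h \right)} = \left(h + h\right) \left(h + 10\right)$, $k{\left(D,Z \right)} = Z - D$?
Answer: $\frac{304493}{19} \approx 16026.0$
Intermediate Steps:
$g{\left(h \right)} = 2 h \left(10 + h\right)$
$q{\left(Y,O \right)} = 3 O$ ($q{\left(Y,O \right)} = O 3 = 3 O$)
$\left(-72833 + q{\left(g{\left(12 \right)},-498 \right)}\right) + \left(k{\left(-21,R{\left(-19 \right)} \right)} - -90332\right) = \left(-72833 + 3 \left(-498\right)\right) + \left(\left(\frac{1}{-19} - -21\right) - -90332\right) = \left(-72833 - 1494\right) + \left(\left(- \frac{1}{19} + 21\right) + 90332\right) = -74327 + \left(\frac{398}{19} + 90332\right) = -74327 + \frac{1716706}{19} = \frac{304493}{19}$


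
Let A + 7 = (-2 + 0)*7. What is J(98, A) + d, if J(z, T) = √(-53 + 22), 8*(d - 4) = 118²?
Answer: 3489/2 + I*√31 ≈ 1744.5 + 5.5678*I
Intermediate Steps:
A = -21 (A = -7 + (-2 + 0)*7 = -7 - 2*7 = -7 - 14 = -21)
d = 3489/2 (d = 4 + (⅛)*118² = 4 + (⅛)*13924 = 4 + 3481/2 = 3489/2 ≈ 1744.5)
J(z, T) = I*√31 (J(z, T) = √(-31) = I*√31)
J(98, A) + d = I*√31 + 3489/2 = 3489/2 + I*√31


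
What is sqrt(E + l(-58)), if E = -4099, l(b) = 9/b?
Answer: I*sqrt(13789558)/58 ≈ 64.025*I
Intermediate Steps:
sqrt(E + l(-58)) = sqrt(-4099 + 9/(-58)) = sqrt(-4099 + 9*(-1/58)) = sqrt(-4099 - 9/58) = sqrt(-237751/58) = I*sqrt(13789558)/58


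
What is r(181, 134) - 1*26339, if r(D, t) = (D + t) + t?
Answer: -25890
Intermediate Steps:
r(D, t) = D + 2*t
r(181, 134) - 1*26339 = (181 + 2*134) - 1*26339 = (181 + 268) - 26339 = 449 - 26339 = -25890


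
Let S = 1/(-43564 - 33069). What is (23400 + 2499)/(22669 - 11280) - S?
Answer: 1984729456/872773237 ≈ 2.2740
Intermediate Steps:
S = -1/76633 (S = 1/(-76633) = -1/76633 ≈ -1.3049e-5)
(23400 + 2499)/(22669 - 11280) - S = (23400 + 2499)/(22669 - 11280) - 1*(-1/76633) = 25899/11389 + 1/76633 = 1984729456/872773237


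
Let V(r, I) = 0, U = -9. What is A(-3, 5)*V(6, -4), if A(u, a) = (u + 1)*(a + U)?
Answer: 0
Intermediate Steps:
A(u, a) = (1 + u)*(-9 + a) (A(u, a) = (u + 1)*(a - 9) = (1 + u)*(-9 + a))
A(-3, 5)*V(6, -4) = (-9 + 5 - 9*(-3) + 5*(-3))*0 = (-9 + 5 + 27 - 15)*0 = 8*0 = 0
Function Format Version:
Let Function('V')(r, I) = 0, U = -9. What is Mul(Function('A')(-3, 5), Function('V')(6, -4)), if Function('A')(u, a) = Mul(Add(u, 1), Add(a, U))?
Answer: 0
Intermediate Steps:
Function('A')(u, a) = Mul(Add(1, u), Add(-9, a)) (Function('A')(u, a) = Mul(Add(u, 1), Add(a, -9)) = Mul(Add(1, u), Add(-9, a)))
Mul(Function('A')(-3, 5), Function('V')(6, -4)) = Mul(Add(-9, 5, Mul(-9, -3), Mul(5, -3)), 0) = Mul(Add(-9, 5, 27, -15), 0) = Mul(8, 0) = 0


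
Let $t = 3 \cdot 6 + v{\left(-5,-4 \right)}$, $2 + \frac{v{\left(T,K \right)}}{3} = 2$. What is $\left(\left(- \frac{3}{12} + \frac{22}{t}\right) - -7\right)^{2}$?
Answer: $\frac{82369}{1296} \approx 63.556$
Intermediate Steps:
$v{\left(T,K \right)} = 0$ ($v{\left(T,K \right)} = -6 + 3 \cdot 2 = -6 + 6 = 0$)
$t = 18$ ($t = 3 \cdot 6 + 0 = 18 + 0 = 18$)
$\left(\left(- \frac{3}{12} + \frac{22}{t}\right) - -7\right)^{2} = \left(\left(- \frac{3}{12} + \frac{22}{18}\right) - -7\right)^{2} = \left(\left(\left(-3\right) \frac{1}{12} + 22 \cdot \frac{1}{18}\right) + 7\right)^{2} = \left(\left(- \frac{1}{4} + \frac{11}{9}\right) + 7\right)^{2} = \left(\frac{35}{36} + 7\right)^{2} = \left(\frac{287}{36}\right)^{2} = \frac{82369}{1296}$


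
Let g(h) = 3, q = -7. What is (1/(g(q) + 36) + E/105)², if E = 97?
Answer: 186624/207025 ≈ 0.90146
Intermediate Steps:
(1/(g(q) + 36) + E/105)² = (1/(3 + 36) + 97/105)² = (1/39 + 97*(1/105))² = (1/39 + 97/105)² = (432/455)² = 186624/207025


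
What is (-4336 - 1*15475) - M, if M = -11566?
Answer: -8245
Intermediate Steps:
(-4336 - 1*15475) - M = (-4336 - 1*15475) - 1*(-11566) = (-4336 - 15475) + 11566 = -19811 + 11566 = -8245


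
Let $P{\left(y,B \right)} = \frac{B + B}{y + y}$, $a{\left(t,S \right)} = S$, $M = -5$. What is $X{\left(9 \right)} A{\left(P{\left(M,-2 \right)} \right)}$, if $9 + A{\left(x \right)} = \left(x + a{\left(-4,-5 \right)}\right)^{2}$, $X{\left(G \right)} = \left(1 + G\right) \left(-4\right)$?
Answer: $- \frac{2432}{5} \approx -486.4$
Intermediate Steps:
$P{\left(y,B \right)} = \frac{B}{y}$ ($P{\left(y,B \right)} = \frac{2 B}{2 y} = 2 B \frac{1}{2 y} = \frac{B}{y}$)
$X{\left(G \right)} = -4 - 4 G$
$A{\left(x \right)} = -9 + \left(-5 + x\right)^{2}$ ($A{\left(x \right)} = -9 + \left(x - 5\right)^{2} = -9 + \left(-5 + x\right)^{2}$)
$X{\left(9 \right)} A{\left(P{\left(M,-2 \right)} \right)} = \left(-4 - 36\right) \left(-9 + \left(-5 - \frac{2}{-5}\right)^{2}\right) = \left(-4 - 36\right) \left(-9 + \left(-5 - - \frac{2}{5}\right)^{2}\right) = - 40 \left(-9 + \left(-5 + \frac{2}{5}\right)^{2}\right) = - 40 \left(-9 + \left(- \frac{23}{5}\right)^{2}\right) = - 40 \left(-9 + \frac{529}{25}\right) = \left(-40\right) \frac{304}{25} = - \frac{2432}{5}$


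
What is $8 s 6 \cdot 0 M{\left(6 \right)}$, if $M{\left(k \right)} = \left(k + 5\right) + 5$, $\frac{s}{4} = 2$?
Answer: $0$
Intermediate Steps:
$s = 8$ ($s = 4 \cdot 2 = 8$)
$M{\left(k \right)} = 10 + k$ ($M{\left(k \right)} = \left(5 + k\right) + 5 = 10 + k$)
$8 s 6 \cdot 0 M{\left(6 \right)} = 8 \cdot 8 \cdot 6 \cdot 0 \left(10 + 6\right) = 8 \cdot 48 \cdot 0 \cdot 16 = 8 \cdot 0 \cdot 16 = 0 \cdot 16 = 0$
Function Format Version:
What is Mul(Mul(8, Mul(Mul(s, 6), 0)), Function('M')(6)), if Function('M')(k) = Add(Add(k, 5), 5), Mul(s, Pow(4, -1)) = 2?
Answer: 0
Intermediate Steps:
s = 8 (s = Mul(4, 2) = 8)
Function('M')(k) = Add(10, k) (Function('M')(k) = Add(Add(5, k), 5) = Add(10, k))
Mul(Mul(8, Mul(Mul(s, 6), 0)), Function('M')(6)) = Mul(Mul(8, Mul(Mul(8, 6), 0)), Add(10, 6)) = Mul(Mul(8, Mul(48, 0)), 16) = Mul(Mul(8, 0), 16) = Mul(0, 16) = 0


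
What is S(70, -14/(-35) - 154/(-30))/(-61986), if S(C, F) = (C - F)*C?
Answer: -6769/92979 ≈ -0.072801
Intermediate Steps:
S(C, F) = C*(C - F)
S(70, -14/(-35) - 154/(-30))/(-61986) = (70*(70 - (-14/(-35) - 154/(-30))))/(-61986) = (70*(70 - (-14*(-1/35) - 154*(-1/30))))*(-1/61986) = (70*(70 - (2/5 + 77/15)))*(-1/61986) = (70*(70 - 1*83/15))*(-1/61986) = (70*(70 - 83/15))*(-1/61986) = (70*(967/15))*(-1/61986) = (13538/3)*(-1/61986) = -6769/92979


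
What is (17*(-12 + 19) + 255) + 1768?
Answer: 2142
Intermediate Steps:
(17*(-12 + 19) + 255) + 1768 = (17*7 + 255) + 1768 = (119 + 255) + 1768 = 374 + 1768 = 2142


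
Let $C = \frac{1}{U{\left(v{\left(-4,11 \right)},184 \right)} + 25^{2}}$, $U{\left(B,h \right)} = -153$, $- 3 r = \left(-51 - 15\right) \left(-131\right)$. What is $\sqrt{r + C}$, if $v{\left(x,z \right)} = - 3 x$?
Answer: $\frac{i \sqrt{160515754}}{236} \approx 53.684 i$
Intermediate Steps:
$r = -2882$ ($r = - \frac{\left(-51 - 15\right) \left(-131\right)}{3} = - \frac{\left(-66\right) \left(-131\right)}{3} = \left(- \frac{1}{3}\right) 8646 = -2882$)
$C = \frac{1}{472}$ ($C = \frac{1}{-153 + 25^{2}} = \frac{1}{-153 + 625} = \frac{1}{472} \approx 0.0021186$)
$\sqrt{r + C} = \sqrt{-2882 + \frac{1}{472}} = \sqrt{- \frac{1360303}{472}} = \frac{i \sqrt{160515754}}{236}$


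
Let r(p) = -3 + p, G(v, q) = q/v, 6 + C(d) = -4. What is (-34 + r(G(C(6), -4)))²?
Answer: 33489/25 ≈ 1339.6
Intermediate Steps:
C(d) = -10 (C(d) = -6 - 4 = -10)
(-34 + r(G(C(6), -4)))² = (-34 + (-3 - 4/(-10)))² = (-34 + (-3 - 4*(-⅒)))² = (-34 + (-3 + ⅖))² = (-34 - 13/5)² = (-183/5)² = 33489/25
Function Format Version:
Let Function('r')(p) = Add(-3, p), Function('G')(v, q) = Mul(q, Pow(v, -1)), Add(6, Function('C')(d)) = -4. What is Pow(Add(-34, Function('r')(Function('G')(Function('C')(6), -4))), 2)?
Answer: Rational(33489, 25) ≈ 1339.6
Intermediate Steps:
Function('C')(d) = -10 (Function('C')(d) = Add(-6, -4) = -10)
Pow(Add(-34, Function('r')(Function('G')(Function('C')(6), -4))), 2) = Pow(Add(-34, Add(-3, Mul(-4, Pow(-10, -1)))), 2) = Pow(Add(-34, Add(-3, Mul(-4, Rational(-1, 10)))), 2) = Pow(Add(-34, Add(-3, Rational(2, 5))), 2) = Pow(Add(-34, Rational(-13, 5)), 2) = Pow(Rational(-183, 5), 2) = Rational(33489, 25)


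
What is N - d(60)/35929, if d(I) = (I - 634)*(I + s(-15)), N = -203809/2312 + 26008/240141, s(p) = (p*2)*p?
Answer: -83883048321223/1049894530872 ≈ -79.897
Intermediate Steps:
s(p) = 2*p² (s(p) = (2*p)*p = 2*p²)
N = -48882766573/555205992 (N = -203809*1/2312 + 26008*(1/240141) = -203809/2312 + 26008/240141 = -48882766573/555205992 ≈ -88.044)
d(I) = (-634 + I)*(450 + I) (d(I) = (I - 634)*(I + 2*(-15)²) = (-634 + I)*(I + 2*225) = (-634 + I)*(I + 450) = (-634 + I)*(450 + I))
N - d(60)/35929 = -48882766573/555205992 - (-285300 + 60² - 184*60)/35929 = -48882766573/555205992 - (-285300 + 3600 - 11040)/35929 = -48882766573/555205992 - (-292740)/35929 = -48882766573/555205992 - 1*(-292740/35929) = -48882766573/555205992 + 292740/35929 = -83883048321223/1049894530872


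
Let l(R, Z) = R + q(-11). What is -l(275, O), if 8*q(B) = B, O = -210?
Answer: -2189/8 ≈ -273.63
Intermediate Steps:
q(B) = B/8
l(R, Z) = -11/8 + R (l(R, Z) = R + (1/8)*(-11) = R - 11/8 = -11/8 + R)
-l(275, O) = -(-11/8 + 275) = -1*2189/8 = -2189/8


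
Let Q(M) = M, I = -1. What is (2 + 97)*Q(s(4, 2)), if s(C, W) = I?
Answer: -99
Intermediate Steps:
s(C, W) = -1
(2 + 97)*Q(s(4, 2)) = (2 + 97)*(-1) = 99*(-1) = -99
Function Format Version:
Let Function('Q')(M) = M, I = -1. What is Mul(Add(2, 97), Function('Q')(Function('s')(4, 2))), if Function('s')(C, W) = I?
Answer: -99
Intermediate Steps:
Function('s')(C, W) = -1
Mul(Add(2, 97), Function('Q')(Function('s')(4, 2))) = Mul(Add(2, 97), -1) = Mul(99, -1) = -99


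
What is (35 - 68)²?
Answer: 1089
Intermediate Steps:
(35 - 68)² = (-33)² = 1089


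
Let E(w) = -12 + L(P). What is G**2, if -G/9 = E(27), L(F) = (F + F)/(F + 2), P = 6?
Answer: 35721/4 ≈ 8930.3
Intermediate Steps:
L(F) = 2*F/(2 + F) (L(F) = (2*F)/(2 + F) = 2*F/(2 + F))
E(w) = -21/2 (E(w) = -12 + 2*6/(2 + 6) = -12 + 2*6/8 = -12 + 2*6*(1/8) = -12 + 3/2 = -21/2)
G = 189/2 (G = -9*(-21/2) = 189/2 ≈ 94.500)
G**2 = (189/2)**2 = 35721/4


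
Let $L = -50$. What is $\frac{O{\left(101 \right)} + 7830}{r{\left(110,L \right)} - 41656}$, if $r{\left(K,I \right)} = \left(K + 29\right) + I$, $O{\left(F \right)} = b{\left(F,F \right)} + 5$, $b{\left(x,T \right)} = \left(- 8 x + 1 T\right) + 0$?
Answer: $- \frac{7128}{41567} \approx -0.17148$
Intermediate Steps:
$b{\left(x,T \right)} = T - 8 x$ ($b{\left(x,T \right)} = \left(- 8 x + T\right) + 0 = \left(T - 8 x\right) + 0 = T - 8 x$)
$O{\left(F \right)} = 5 - 7 F$ ($O{\left(F \right)} = \left(F - 8 F\right) + 5 = - 7 F + 5 = 5 - 7 F$)
$r{\left(K,I \right)} = 29 + I + K$ ($r{\left(K,I \right)} = \left(29 + K\right) + I = 29 + I + K$)
$\frac{O{\left(101 \right)} + 7830}{r{\left(110,L \right)} - 41656} = \frac{\left(5 - 707\right) + 7830}{\left(29 - 50 + 110\right) - 41656} = \frac{\left(5 - 707\right) + 7830}{89 - 41656} = \frac{-702 + 7830}{-41567} = 7128 \left(- \frac{1}{41567}\right) = - \frac{7128}{41567}$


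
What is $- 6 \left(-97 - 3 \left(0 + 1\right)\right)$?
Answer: $600$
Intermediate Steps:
$- 6 \left(-97 - 3 \left(0 + 1\right)\right) = - 6 \left(-97 - 3\right) = \left(-6\right) \left(-100\right) = 600$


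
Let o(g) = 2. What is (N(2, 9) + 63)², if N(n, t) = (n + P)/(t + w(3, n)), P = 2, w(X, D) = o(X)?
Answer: 485809/121 ≈ 4014.9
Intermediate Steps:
w(X, D) = 2
N(n, t) = (2 + n)/(2 + t) (N(n, t) = (n + 2)/(t + 2) = (2 + n)/(2 + t))
(N(2, 9) + 63)² = ((2 + 2)/(2 + 9) + 63)² = (4/11 + 63)² = (697/11)² = 485809/121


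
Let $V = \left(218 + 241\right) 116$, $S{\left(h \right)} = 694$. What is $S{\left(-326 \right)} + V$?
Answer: $53938$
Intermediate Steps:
$V = 53244$ ($V = 459 \cdot 116 = 53244$)
$S{\left(-326 \right)} + V = 694 + 53244 = 53938$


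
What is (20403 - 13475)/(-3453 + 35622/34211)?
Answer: -237013808/118094961 ≈ -2.0070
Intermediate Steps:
(20403 - 13475)/(-3453 + 35622/34211) = 6928/(-3453 + 35622*(1/34211)) = 6928/(-3453 + 35622/34211) = 6928/(-118094961/34211) = 6928*(-34211/118094961) = -237013808/118094961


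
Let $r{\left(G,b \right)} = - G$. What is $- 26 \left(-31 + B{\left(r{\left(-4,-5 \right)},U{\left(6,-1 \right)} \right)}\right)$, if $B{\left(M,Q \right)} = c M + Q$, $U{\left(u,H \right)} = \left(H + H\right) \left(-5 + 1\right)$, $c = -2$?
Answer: $806$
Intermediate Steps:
$U{\left(u,H \right)} = - 8 H$ ($U{\left(u,H \right)} = 2 H \left(-4\right) = - 8 H$)
$B{\left(M,Q \right)} = Q - 2 M$ ($B{\left(M,Q \right)} = - 2 M + Q = Q - 2 M$)
$- 26 \left(-31 + B{\left(r{\left(-4,-5 \right)},U{\left(6,-1 \right)} \right)}\right) = - 26 \left(-31 - \left(-8 + 2 \left(\left(-1\right) \left(-4\right)\right)\right)\right) = - 26 \left(-31 + \left(8 - 8\right)\right) = - 26 \left(-31 + 0\right) = \left(-26\right) \left(-31\right) = 806$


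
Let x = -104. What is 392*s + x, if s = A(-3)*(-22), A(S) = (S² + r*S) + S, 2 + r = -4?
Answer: -207080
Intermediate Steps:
r = -6 (r = -2 - 4 = -6)
A(S) = S² - 5*S (A(S) = (S² - 6*S) + S = S² - 5*S)
s = -528 (s = -3*(-5 - 3)*(-22) = -3*(-8)*(-22) = 24*(-22) = -528)
392*s + x = 392*(-528) - 104 = -206976 - 104 = -207080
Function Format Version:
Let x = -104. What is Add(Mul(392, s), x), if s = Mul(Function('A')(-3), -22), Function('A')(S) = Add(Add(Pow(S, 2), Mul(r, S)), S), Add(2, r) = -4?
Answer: -207080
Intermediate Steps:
r = -6 (r = Add(-2, -4) = -6)
Function('A')(S) = Add(Pow(S, 2), Mul(-5, S)) (Function('A')(S) = Add(Add(Pow(S, 2), Mul(-6, S)), S) = Add(Pow(S, 2), Mul(-5, S)))
s = -528 (s = Mul(Mul(-3, Add(-5, -3)), -22) = Mul(Mul(-3, -8), -22) = Mul(24, -22) = -528)
Add(Mul(392, s), x) = Add(Mul(392, -528), -104) = Add(-206976, -104) = -207080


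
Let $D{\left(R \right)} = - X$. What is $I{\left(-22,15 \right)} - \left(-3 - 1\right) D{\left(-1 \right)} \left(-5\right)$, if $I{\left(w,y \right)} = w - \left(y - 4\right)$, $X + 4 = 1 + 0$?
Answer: $-93$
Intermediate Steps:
$X = -3$ ($X = -4 + \left(1 + 0\right) = -4 + 1 = -3$)
$D{\left(R \right)} = 3$ ($D{\left(R \right)} = \left(-1\right) \left(-3\right) = 3$)
$I{\left(w,y \right)} = 4 + w - y$ ($I{\left(w,y \right)} = w - \left(y - 4\right) = w - \left(-4 + y\right) = 4 + w - y$)
$I{\left(-22,15 \right)} - \left(-3 - 1\right) D{\left(-1 \right)} \left(-5\right) = \left(4 - 22 - 15\right) - \left(-3 - 1\right) 3 \left(-5\right) = \left(4 - 22 - 15\right) - \left(-4\right) 3 \left(-5\right) = -33 - \left(-12\right) \left(-5\right) = -33 - 60 = -93$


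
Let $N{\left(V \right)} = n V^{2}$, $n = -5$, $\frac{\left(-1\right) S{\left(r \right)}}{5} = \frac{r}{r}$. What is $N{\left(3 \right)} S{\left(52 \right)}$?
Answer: $225$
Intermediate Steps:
$S{\left(r \right)} = -5$ ($S{\left(r \right)} = - 5 \frac{r}{r} = \left(-5\right) 1 = -5$)
$N{\left(V \right)} = - 5 V^{2}$
$N{\left(3 \right)} S{\left(52 \right)} = - 5 \cdot 3^{2} \left(-5\right) = \left(-5\right) 9 \left(-5\right) = \left(-45\right) \left(-5\right) = 225$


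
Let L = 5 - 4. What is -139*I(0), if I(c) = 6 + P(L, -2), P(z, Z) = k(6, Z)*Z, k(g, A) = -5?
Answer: -2224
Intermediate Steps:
L = 1
P(z, Z) = -5*Z
I(c) = 16 (I(c) = 6 - 5*(-2) = 6 + 10 = 16)
-139*I(0) = -139*16 = -2224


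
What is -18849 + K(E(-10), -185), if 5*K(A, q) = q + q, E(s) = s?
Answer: -18923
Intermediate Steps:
K(A, q) = 2*q/5 (K(A, q) = (q + q)/5 = (2*q)/5 = 2*q/5)
-18849 + K(E(-10), -185) = -18849 + (⅖)*(-185) = -18849 - 74 = -18923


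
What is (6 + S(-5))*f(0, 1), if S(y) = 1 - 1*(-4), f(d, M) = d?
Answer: 0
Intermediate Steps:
S(y) = 5 (S(y) = 1 + 4 = 5)
(6 + S(-5))*f(0, 1) = (6 + 5)*0 = 11*0 = 0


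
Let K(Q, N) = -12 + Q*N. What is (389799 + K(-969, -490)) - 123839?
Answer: 740758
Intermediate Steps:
K(Q, N) = -12 + N*Q
(389799 + K(-969, -490)) - 123839 = (389799 + (-12 - 490*(-969))) - 123839 = (389799 + (-12 + 474810)) - 123839 = (389799 + 474798) - 123839 = 864597 - 123839 = 740758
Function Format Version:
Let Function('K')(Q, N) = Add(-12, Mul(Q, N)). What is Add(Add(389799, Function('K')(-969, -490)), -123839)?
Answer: 740758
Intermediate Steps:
Function('K')(Q, N) = Add(-12, Mul(N, Q))
Add(Add(389799, Function('K')(-969, -490)), -123839) = Add(Add(389799, Add(-12, Mul(-490, -969))), -123839) = Add(Add(389799, Add(-12, 474810)), -123839) = Add(Add(389799, 474798), -123839) = Add(864597, -123839) = 740758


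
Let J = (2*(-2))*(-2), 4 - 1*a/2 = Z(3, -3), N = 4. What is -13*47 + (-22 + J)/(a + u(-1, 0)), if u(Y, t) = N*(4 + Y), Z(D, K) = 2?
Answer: -4895/8 ≈ -611.88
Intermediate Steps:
a = 4 (a = 8 - 2*2 = 8 - 4 = 4)
u(Y, t) = 16 + 4*Y (u(Y, t) = 4*(4 + Y) = 16 + 4*Y)
J = 8 (J = -4*(-2) = 8)
-13*47 + (-22 + J)/(a + u(-1, 0)) = -13*47 + (-22 + 8)/(4 + (16 + 4*(-1))) = -611 - 14/(4 + (16 - 4)) = -611 - 14/(4 + 12) = -611 - 14/16 = -611 - 14*1/16 = -611 - 7/8 = -4895/8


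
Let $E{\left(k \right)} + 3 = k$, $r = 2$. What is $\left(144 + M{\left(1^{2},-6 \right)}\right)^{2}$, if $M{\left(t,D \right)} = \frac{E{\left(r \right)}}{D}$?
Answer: $\frac{748225}{36} \approx 20784.0$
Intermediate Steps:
$E{\left(k \right)} = -3 + k$
$M{\left(t,D \right)} = - \frac{1}{D}$ ($M{\left(t,D \right)} = \frac{-3 + 2}{D} = - \frac{1}{D}$)
$\left(144 + M{\left(1^{2},-6 \right)}\right)^{2} = \left(144 - \frac{1}{-6}\right)^{2} = \left(144 - - \frac{1}{6}\right)^{2} = \left(144 + \frac{1}{6}\right)^{2} = \left(\frac{865}{6}\right)^{2} = \frac{748225}{36}$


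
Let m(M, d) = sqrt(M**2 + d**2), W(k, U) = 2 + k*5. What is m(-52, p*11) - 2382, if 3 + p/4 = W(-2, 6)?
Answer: -2382 + 4*sqrt(14810) ≈ -1895.2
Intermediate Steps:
W(k, U) = 2 + 5*k
p = -44 (p = -12 + 4*(2 + 5*(-2)) = -12 + 4*(2 - 10) = -12 + 4*(-8) = -12 - 32 = -44)
m(-52, p*11) - 2382 = sqrt((-52)**2 + (-44*11)**2) - 2382 = sqrt(2704 + (-484)**2) - 2382 = sqrt(2704 + 234256) - 2382 = sqrt(236960) - 2382 = 4*sqrt(14810) - 2382 = -2382 + 4*sqrt(14810)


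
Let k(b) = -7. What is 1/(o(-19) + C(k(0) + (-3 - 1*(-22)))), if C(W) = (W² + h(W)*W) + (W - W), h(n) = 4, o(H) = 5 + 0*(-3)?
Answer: 1/197 ≈ 0.0050761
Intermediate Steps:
o(H) = 5 (o(H) = 5 + 0 = 5)
C(W) = W² + 4*W (C(W) = (W² + 4*W) + (W - W) = (W² + 4*W) + 0 = W² + 4*W)
1/(o(-19) + C(k(0) + (-3 - 1*(-22)))) = 1/(5 + (-7 + (-3 - 1*(-22)))*(4 + (-7 + (-3 - 1*(-22))))) = 1/(5 + (-7 + (-3 + 22))*(4 + (-7 + (-3 + 22)))) = 1/(5 + (-7 + 19)*(4 + (-7 + 19))) = 1/(5 + 12*(4 + 12)) = 1/(5 + 12*16) = 1/(5 + 192) = 1/197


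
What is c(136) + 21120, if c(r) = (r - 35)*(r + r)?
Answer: 48592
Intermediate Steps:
c(r) = 2*r*(-35 + r) (c(r) = (-35 + r)*(2*r) = 2*r*(-35 + r))
c(136) + 21120 = 2*136*(-35 + 136) + 21120 = 2*136*101 + 21120 = 27472 + 21120 = 48592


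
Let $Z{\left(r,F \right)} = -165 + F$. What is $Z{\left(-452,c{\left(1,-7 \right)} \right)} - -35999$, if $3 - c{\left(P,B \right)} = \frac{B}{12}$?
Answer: $\frac{430051}{12} \approx 35838.0$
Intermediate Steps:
$c{\left(P,B \right)} = 3 - \frac{B}{12}$
$Z{\left(-452,c{\left(1,-7 \right)} \right)} - -35999 = \left(-165 + \left(3 - - \frac{7}{12}\right)\right) - -35999 = \left(-165 + \left(3 + \frac{7}{12}\right)\right) + 35999 = \left(-165 + \frac{43}{12}\right) + 35999 = - \frac{1937}{12} + 35999 = \frac{430051}{12}$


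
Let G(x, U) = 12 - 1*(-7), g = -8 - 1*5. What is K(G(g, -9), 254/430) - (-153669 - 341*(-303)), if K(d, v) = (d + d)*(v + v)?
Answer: 10834042/215 ≈ 50391.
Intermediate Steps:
g = -13 (g = -8 - 5 = -13)
G(x, U) = 19 (G(x, U) = 12 + 7 = 19)
K(d, v) = 4*d*v (K(d, v) = (2*d)*(2*v) = 4*d*v)
K(G(g, -9), 254/430) - (-153669 - 341*(-303)) = 4*19*(254/430) - (-153669 - 341*(-303)) = 4*19*(254*(1/430)) - (-153669 - 1*(-103323)) = 4*19*(127/215) - (-153669 + 103323) = 9652/215 - 1*(-50346) = 9652/215 + 50346 = 10834042/215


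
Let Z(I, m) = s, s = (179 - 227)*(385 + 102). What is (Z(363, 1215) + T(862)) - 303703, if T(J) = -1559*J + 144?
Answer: -1670793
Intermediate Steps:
T(J) = 144 - 1559*J
s = -23376 (s = -48*487 = -23376)
Z(I, m) = -23376
(Z(363, 1215) + T(862)) - 303703 = (-23376 + (144 - 1559*862)) - 303703 = (-23376 + (144 - 1343858)) - 303703 = (-23376 - 1343714) - 303703 = -1367090 - 303703 = -1670793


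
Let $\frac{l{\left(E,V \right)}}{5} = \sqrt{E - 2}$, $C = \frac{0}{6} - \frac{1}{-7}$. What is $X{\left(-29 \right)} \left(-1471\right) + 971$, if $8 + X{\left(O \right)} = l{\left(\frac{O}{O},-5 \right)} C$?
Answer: $12739 - \frac{7355 i}{7} \approx 12739.0 - 1050.7 i$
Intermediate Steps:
$C = \frac{1}{7}$ ($C = 0 \cdot \frac{1}{6} - - \frac{1}{7} = 0 + \frac{1}{7} = \frac{1}{7} \approx 0.14286$)
$l{\left(E,V \right)} = 5 \sqrt{-2 + E}$ ($l{\left(E,V \right)} = 5 \sqrt{E - 2} = 5 \sqrt{-2 + E}$)
$X{\left(O \right)} = -8 + \frac{5 i}{7}$ ($X{\left(O \right)} = -8 + 5 \sqrt{-2 + \frac{O}{O}} \frac{1}{7} = -8 + 5 \sqrt{-2 + 1} \cdot \frac{1}{7} = -8 + 5 \sqrt{-1} \cdot \frac{1}{7} = -8 + 5 i \frac{1}{7} = -8 + \frac{5 i}{7}$)
$X{\left(-29 \right)} \left(-1471\right) + 971 = \left(-8 + \frac{5 i}{7}\right) \left(-1471\right) + 971 = \left(11768 - \frac{7355 i}{7}\right) + 971 = 12739 - \frac{7355 i}{7}$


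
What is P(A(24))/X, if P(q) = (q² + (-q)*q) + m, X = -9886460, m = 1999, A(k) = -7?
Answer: -1999/9886460 ≈ -0.00020220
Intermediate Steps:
P(q) = 1999 (P(q) = (q² + (-q)*q) + 1999 = (q² - q²) + 1999 = 0 + 1999 = 1999)
P(A(24))/X = 1999/(-9886460) = 1999*(-1/9886460) = -1999/9886460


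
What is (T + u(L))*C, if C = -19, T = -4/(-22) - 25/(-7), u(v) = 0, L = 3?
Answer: -5491/77 ≈ -71.312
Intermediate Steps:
T = 289/77 (T = -4*(-1/22) - 25*(-1/7) = 2/11 + 25/7 = 289/77 ≈ 3.7532)
(T + u(L))*C = (289/77 + 0)*(-19) = (289/77)*(-19) = -5491/77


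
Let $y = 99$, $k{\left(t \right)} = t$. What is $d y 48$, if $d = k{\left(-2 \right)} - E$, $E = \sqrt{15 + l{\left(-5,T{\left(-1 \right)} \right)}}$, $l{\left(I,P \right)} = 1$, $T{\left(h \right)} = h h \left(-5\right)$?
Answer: $-28512$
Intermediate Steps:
$T{\left(h \right)} = - 5 h^{2}$ ($T{\left(h \right)} = h^{2} \left(-5\right) = - 5 h^{2}$)
$E = 4$ ($E = \sqrt{15 + 1} = \sqrt{16} = 4$)
$d = -6$ ($d = -2 - 4 = -6$)
$d y 48 = \left(-6\right) 99 \cdot 48 = \left(-594\right) 48 = -28512$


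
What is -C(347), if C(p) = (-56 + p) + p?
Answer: -638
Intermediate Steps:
C(p) = -56 + 2*p
-C(347) = -(-56 + 2*347) = -(-56 + 694) = -1*638 = -638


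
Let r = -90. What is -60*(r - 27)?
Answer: 7020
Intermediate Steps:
-60*(r - 27) = -60*(-90 - 27) = -60*(-117) = 7020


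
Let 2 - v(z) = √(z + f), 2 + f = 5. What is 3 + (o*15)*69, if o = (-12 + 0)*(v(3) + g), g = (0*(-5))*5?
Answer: -24837 + 12420*√6 ≈ 5585.7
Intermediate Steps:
f = 3 (f = -2 + 5 = 3)
v(z) = 2 - √(3 + z) (v(z) = 2 - √(z + 3) = 2 - √(3 + z))
g = 0 (g = 0*5 = 0)
o = -24 + 12*√6 (o = (-12 + 0)*((2 - √(3 + 3)) + 0) = -12*((2 - √6) + 0) = -12*(2 - √6) = -24 + 12*√6 ≈ 5.3939)
3 + (o*15)*69 = 3 + ((-24 + 12*√6)*15)*69 = 3 + (-360 + 180*√6)*69 = 3 + (-24840 + 12420*√6) = -24837 + 12420*√6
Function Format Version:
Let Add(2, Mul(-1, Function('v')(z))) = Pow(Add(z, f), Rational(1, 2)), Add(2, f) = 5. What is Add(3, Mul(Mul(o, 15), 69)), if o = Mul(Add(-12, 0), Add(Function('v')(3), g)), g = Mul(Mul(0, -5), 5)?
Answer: Add(-24837, Mul(12420, Pow(6, Rational(1, 2)))) ≈ 5585.7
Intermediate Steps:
f = 3 (f = Add(-2, 5) = 3)
Function('v')(z) = Add(2, Mul(-1, Pow(Add(3, z), Rational(1, 2)))) (Function('v')(z) = Add(2, Mul(-1, Pow(Add(z, 3), Rational(1, 2)))) = Add(2, Mul(-1, Pow(Add(3, z), Rational(1, 2)))))
g = 0 (g = Mul(0, 5) = 0)
o = Add(-24, Mul(12, Pow(6, Rational(1, 2)))) (o = Mul(Add(-12, 0), Add(Add(2, Mul(-1, Pow(Add(3, 3), Rational(1, 2)))), 0)) = Mul(-12, Add(Add(2, Mul(-1, Pow(6, Rational(1, 2)))), 0)) = Mul(-12, Add(2, Mul(-1, Pow(6, Rational(1, 2))))) = Add(-24, Mul(12, Pow(6, Rational(1, 2)))) ≈ 5.3939)
Add(3, Mul(Mul(o, 15), 69)) = Add(3, Mul(Mul(Add(-24, Mul(12, Pow(6, Rational(1, 2)))), 15), 69)) = Add(3, Mul(Add(-360, Mul(180, Pow(6, Rational(1, 2)))), 69)) = Add(3, Add(-24840, Mul(12420, Pow(6, Rational(1, 2))))) = Add(-24837, Mul(12420, Pow(6, Rational(1, 2))))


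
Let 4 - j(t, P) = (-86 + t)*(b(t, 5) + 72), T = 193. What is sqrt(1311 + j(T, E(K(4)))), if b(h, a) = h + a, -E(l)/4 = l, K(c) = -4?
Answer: 5*I*sqrt(1103) ≈ 166.06*I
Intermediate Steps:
E(l) = -4*l
b(h, a) = a + h
j(t, P) = 4 - (-86 + t)*(77 + t) (j(t, P) = 4 - (-86 + t)*((5 + t) + 72) = 4 - (-86 + t)*(77 + t))
sqrt(1311 + j(T, E(K(4)))) = sqrt(1311 + (6626 - 1*193**2 + 9*193)) = sqrt(1311 + (6626 - 1*37249 + 1737)) = sqrt(1311 + (6626 - 37249 + 1737)) = sqrt(1311 - 28886) = sqrt(-27575) = 5*I*sqrt(1103)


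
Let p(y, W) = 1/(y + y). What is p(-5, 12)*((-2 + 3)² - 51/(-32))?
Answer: -83/320 ≈ -0.25938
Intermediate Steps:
p(y, W) = 1/(2*y)
p(-5, 12)*((-2 + 3)² - 51/(-32)) = ((½)/(-5))*((-2 + 3)² - 51/(-32)) = ((½)*(-⅕))*(1² - 51*(-1/32)) = -(1 + 51/32)/10 = -⅒*83/32 = -83/320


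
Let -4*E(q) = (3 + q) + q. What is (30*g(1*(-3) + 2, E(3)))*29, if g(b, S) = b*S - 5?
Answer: -4785/2 ≈ -2392.5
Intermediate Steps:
E(q) = -¾ - q/2 (E(q) = -((3 + q) + q)/4 = -(3 + 2*q)/4 = -¾ - q/2)
g(b, S) = -5 + S*b (g(b, S) = S*b - 5 = -5 + S*b)
(30*g(1*(-3) + 2, E(3)))*29 = (30*(-5 + (-¾ - ½*3)*(1*(-3) + 2)))*29 = (30*(-5 + (-¾ - 3/2)*(-3 + 2)))*29 = (30*(-5 - 9/4*(-1)))*29 = (30*(-5 + 9/4))*29 = (30*(-11/4))*29 = -165/2*29 = -4785/2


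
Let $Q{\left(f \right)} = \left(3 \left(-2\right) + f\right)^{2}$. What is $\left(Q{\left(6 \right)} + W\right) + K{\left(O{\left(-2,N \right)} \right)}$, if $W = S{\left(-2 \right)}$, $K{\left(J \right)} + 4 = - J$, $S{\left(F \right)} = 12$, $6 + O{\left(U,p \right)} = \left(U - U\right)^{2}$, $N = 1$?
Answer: $14$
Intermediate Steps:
$O{\left(U,p \right)} = -6$ ($O{\left(U,p \right)} = -6 + \left(U - U\right)^{2} = -6 + 0^{2} = -6 + 0 = -6$)
$K{\left(J \right)} = -4 - J$
$Q{\left(f \right)} = \left(-6 + f\right)^{2}$
$W = 12$
$\left(Q{\left(6 \right)} + W\right) + K{\left(O{\left(-2,N \right)} \right)} = \left(\left(-6 + 6\right)^{2} + 12\right) - -2 = \left(0^{2} + 12\right) + \left(-4 + 6\right) = \left(0 + 12\right) + 2 = 12 + 2 = 14$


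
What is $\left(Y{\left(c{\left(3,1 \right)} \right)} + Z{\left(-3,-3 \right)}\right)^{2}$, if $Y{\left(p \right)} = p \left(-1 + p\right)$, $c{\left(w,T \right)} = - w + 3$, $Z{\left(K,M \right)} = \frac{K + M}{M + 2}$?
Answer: $36$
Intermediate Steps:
$Z{\left(K,M \right)} = \frac{K + M}{2 + M}$
$c{\left(w,T \right)} = 3 - w$
$\left(Y{\left(c{\left(3,1 \right)} \right)} + Z{\left(-3,-3 \right)}\right)^{2} = \left(\left(3 - 3\right) \left(-1 + \left(3 - 3\right)\right) + \frac{-3 - 3}{2 - 3}\right)^{2} = \left(\left(3 - 3\right) \left(-1 + \left(3 - 3\right)\right) + \frac{1}{-1} \left(-6\right)\right)^{2} = \left(0 \left(-1 + 0\right) - -6\right)^{2} = \left(0 \left(-1\right) + 6\right)^{2} = \left(0 + 6\right)^{2} = 6^{2} = 36$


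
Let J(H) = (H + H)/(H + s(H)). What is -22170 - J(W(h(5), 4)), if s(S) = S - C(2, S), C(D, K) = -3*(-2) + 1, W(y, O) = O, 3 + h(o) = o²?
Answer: -22178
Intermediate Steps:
h(o) = -3 + o²
C(D, K) = 7 (C(D, K) = 6 + 1 = 7)
s(S) = -7 + S (s(S) = S - 1*7 = S - 7 = -7 + S)
J(H) = 2*H/(-7 + 2*H) (J(H) = (H + H)/(H + (-7 + H)) = (2*H)/(-7 + 2*H) = 2*H/(-7 + 2*H))
-22170 - J(W(h(5), 4)) = -22170 - 2*4/(-7 + 2*4) = -22170 - 2*4/(-7 + 8) = -22170 - 2*4/1 = -22170 - 2*4 = -22170 - 1*8 = -22170 - 8 = -22178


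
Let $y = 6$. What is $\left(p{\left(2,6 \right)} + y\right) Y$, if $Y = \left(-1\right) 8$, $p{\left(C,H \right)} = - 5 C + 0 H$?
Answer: $32$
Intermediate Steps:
$p{\left(C,H \right)} = - 5 C$ ($p{\left(C,H \right)} = - 5 C + 0 = - 5 C$)
$Y = -8$
$\left(p{\left(2,6 \right)} + y\right) Y = \left(\left(-5\right) 2 + 6\right) \left(-8\right) = \left(-10 + 6\right) \left(-8\right) = \left(-4\right) \left(-8\right) = 32$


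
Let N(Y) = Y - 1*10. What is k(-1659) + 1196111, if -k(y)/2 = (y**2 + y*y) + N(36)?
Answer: -9813065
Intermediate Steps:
N(Y) = -10 + Y (N(Y) = Y - 10 = -10 + Y)
k(y) = -52 - 4*y**2 (k(y) = -2*((y**2 + y*y) + (-10 + 36)) = -2*((y**2 + y**2) + 26) = -2*(2*y**2 + 26) = -2*(26 + 2*y**2) = -52 - 4*y**2)
k(-1659) + 1196111 = (-52 - 4*(-1659)**2) + 1196111 = (-52 - 4*2752281) + 1196111 = (-52 - 11009124) + 1196111 = -11009176 + 1196111 = -9813065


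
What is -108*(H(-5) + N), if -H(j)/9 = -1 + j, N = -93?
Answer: 4212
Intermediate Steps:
H(j) = 9 - 9*j (H(j) = -9*(-1 + j) = 9 - 9*j)
-108*(H(-5) + N) = -108*((9 - 9*(-5)) - 93) = -108*((9 + 45) - 93) = -108*(54 - 93) = -108*(-39) = 4212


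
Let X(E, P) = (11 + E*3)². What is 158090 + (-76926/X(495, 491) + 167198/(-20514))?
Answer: 1814410126238257/11477665056 ≈ 1.5808e+5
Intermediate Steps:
X(E, P) = (11 + 3*E)²
158090 + (-76926/X(495, 491) + 167198/(-20514)) = 158090 + (-76926/(11 + 3*495)² + 167198/(-20514)) = 158090 + (-76926/(11 + 1485)² + 167198*(-1/20514)) = 158090 + (-76926/(1496²) - 83599/10257) = 158090 + (-76926/2238016 - 83599/10257) = 158090 + (-76926*1/2238016 - 83599/10257) = 158090 + (-38463/1119008 - 83599/10257) = 158090 - 93942464783/11477665056 = 1814410126238257/11477665056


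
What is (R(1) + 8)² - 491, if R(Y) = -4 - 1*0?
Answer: -475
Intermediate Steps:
R(Y) = -4 (R(Y) = -4 + 0 = -4)
(R(1) + 8)² - 491 = (-4 + 8)² - 491 = 4² - 491 = 16 - 491 = -475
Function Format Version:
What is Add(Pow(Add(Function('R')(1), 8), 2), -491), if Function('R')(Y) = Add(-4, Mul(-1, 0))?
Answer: -475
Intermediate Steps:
Function('R')(Y) = -4 (Function('R')(Y) = Add(-4, 0) = -4)
Add(Pow(Add(Function('R')(1), 8), 2), -491) = Add(Pow(Add(-4, 8), 2), -491) = Add(Pow(4, 2), -491) = Add(16, -491) = -475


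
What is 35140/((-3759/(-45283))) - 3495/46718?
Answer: 10619964717065/25087566 ≈ 4.2332e+5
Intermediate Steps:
35140/((-3759/(-45283))) - 3495/46718 = 35140/((-3759*(-1/45283))) - 3495*1/46718 = 35140/(537/6469) - 3495/46718 = 35140*(6469/537) - 3495/46718 = 227320660/537 - 3495/46718 = 10619964717065/25087566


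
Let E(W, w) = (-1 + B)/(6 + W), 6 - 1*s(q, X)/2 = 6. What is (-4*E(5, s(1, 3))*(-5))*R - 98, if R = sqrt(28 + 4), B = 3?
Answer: -98 + 160*sqrt(2)/11 ≈ -77.430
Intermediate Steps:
s(q, X) = 0 (s(q, X) = 12 - 2*6 = 12 - 12 = 0)
E(W, w) = 2/(6 + W) (E(W, w) = (-1 + 3)/(6 + W) = 2/(6 + W))
R = 4*sqrt(2) (R = sqrt(32) = 4*sqrt(2) ≈ 5.6569)
(-4*E(5, s(1, 3))*(-5))*R - 98 = (-8/(6 + 5)*(-5))*(4*sqrt(2)) - 98 = (-8/11*(-5))*(4*sqrt(2)) - 98 = 40*(4*sqrt(2))/11 - 98 = 160*sqrt(2)/11 - 98 = -98 + 160*sqrt(2)/11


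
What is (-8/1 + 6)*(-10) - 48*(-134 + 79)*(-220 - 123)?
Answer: -905500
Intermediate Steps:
(-8/1 + 6)*(-10) - 48*(-134 + 79)*(-220 - 123) = (-8 + 6)*(-10) - (-2640)*(-343) = (-1*8 + 6)*(-10) - 48*18865 = (-8 + 6)*(-10) - 905520 = -2*(-10) - 905520 = 20 - 905520 = -905500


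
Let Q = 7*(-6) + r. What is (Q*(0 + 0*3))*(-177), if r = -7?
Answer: 0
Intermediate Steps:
Q = -49 (Q = 7*(-6) - 7 = -42 - 7 = -49)
(Q*(0 + 0*3))*(-177) = -49*(0 + 0*3)*(-177) = -49*(0 + 0)*(-177) = -49*0*(-177) = 0*(-177) = 0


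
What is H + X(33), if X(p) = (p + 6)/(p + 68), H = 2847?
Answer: 287586/101 ≈ 2847.4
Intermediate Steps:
X(p) = (6 + p)/(68 + p)
H + X(33) = 2847 + (6 + 33)/(68 + 33) = 2847 + 39/101 = 287586/101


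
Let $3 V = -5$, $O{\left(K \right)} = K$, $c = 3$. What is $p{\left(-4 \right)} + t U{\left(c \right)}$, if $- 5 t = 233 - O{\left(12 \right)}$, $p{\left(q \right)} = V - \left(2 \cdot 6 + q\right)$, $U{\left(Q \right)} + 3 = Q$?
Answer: $- \frac{29}{3} \approx -9.6667$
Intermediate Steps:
$U{\left(Q \right)} = -3 + Q$
$V = - \frac{5}{3}$ ($V = \frac{1}{3} \left(-5\right) = - \frac{5}{3} \approx -1.6667$)
$p{\left(q \right)} = - \frac{41}{3} - q$ ($p{\left(q \right)} = - \frac{5}{3} - \left(2 \cdot 6 + q\right) = - \frac{5}{3} - \left(12 + q\right) = - \frac{41}{3} - q$)
$t = - \frac{221}{5}$ ($t = - \frac{233 - 12}{5} = \left(- \frac{1}{5}\right) 221 = - \frac{221}{5} \approx -44.2$)
$p{\left(-4 \right)} + t U{\left(c \right)} = \left(- \frac{41}{3} - -4\right) - \frac{221 \left(-3 + 3\right)}{5} = \left(- \frac{41}{3} + 4\right) - 0 = - \frac{29}{3} + 0 = - \frac{29}{3}$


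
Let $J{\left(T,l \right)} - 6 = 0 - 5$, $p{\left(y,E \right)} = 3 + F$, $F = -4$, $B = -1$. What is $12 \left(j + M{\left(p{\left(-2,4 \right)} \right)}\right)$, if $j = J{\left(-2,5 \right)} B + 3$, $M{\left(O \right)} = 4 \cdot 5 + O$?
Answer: $252$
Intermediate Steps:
$p{\left(y,E \right)} = -1$ ($p{\left(y,E \right)} = 3 - 4 = -1$)
$J{\left(T,l \right)} = 1$ ($J{\left(T,l \right)} = 6 + \left(0 - 5\right) = 6 - 5 = 1$)
$M{\left(O \right)} = 20 + O$
$j = 2$ ($j = 1 \left(-1\right) + 3 = -1 + 3 = 2$)
$12 \left(j + M{\left(p{\left(-2,4 \right)} \right)}\right) = 12 \left(2 + \left(20 - 1\right)\right) = 12 \left(2 + 19\right) = 12 \cdot 21 = 252$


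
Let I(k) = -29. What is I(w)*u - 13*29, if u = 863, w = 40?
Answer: -25404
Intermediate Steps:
I(w)*u - 13*29 = -29*863 - 13*29 = -25027 - 377 = -25404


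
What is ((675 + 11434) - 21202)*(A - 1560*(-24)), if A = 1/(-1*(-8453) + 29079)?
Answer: -12777466150533/37532 ≈ -3.4044e+8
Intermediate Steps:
A = 1/37532 (A = 1/(8453 + 29079) = 1/37532 ≈ 2.6644e-5)
((675 + 11434) - 21202)*(A - 1560*(-24)) = ((675 + 11434) - 21202)*(1/37532 - 1560*(-24)) = (12109 - 21202)*(1/37532 + 37440) = -9093*1405198081/37532 = -12777466150533/37532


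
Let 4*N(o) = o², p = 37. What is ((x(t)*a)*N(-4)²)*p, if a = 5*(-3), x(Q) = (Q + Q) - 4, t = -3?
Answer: 88800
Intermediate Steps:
x(Q) = -4 + 2*Q (x(Q) = 2*Q - 4 = -4 + 2*Q)
N(o) = o²/4
a = -15
((x(t)*a)*N(-4)²)*p = (((-4 + 2*(-3))*(-15))*((¼)*(-4)²)²)*37 = (((-4 - 6)*(-15))*((¼)*16)²)*37 = (-10*(-15)*4²)*37 = (150*16)*37 = 2400*37 = 88800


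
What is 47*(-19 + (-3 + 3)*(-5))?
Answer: -893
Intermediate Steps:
47*(-19 + (-3 + 3)*(-5)) = 47*(-19 + 0*(-5)) = 47*(-19 + 0) = 47*(-19) = -893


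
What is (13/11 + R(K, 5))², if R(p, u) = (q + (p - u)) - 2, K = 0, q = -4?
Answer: 11664/121 ≈ 96.397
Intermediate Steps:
R(p, u) = -6 + p - u (R(p, u) = (-4 + (p - u)) - 2 = (-4 + p - u) - 2 = -6 + p - u)
(13/11 + R(K, 5))² = (13/11 + (-6 + 0 - 1*5))² = (13*(1/11) + (-6 + 0 - 5))² = (13/11 - 11)² = (-108/11)² = 11664/121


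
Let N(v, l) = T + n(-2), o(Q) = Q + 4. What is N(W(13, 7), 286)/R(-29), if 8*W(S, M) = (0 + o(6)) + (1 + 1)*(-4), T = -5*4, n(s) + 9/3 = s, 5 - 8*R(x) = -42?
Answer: -200/47 ≈ -4.2553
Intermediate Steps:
R(x) = 47/8 (R(x) = 5/8 - ⅛*(-42) = 5/8 + 21/4 = 47/8)
n(s) = -3 + s
o(Q) = 4 + Q
T = -20
W(S, M) = ¼ (W(S, M) = ((0 + (4 + 6)) + (1 + 1)*(-4))/8 = ((0 + 10) + 2*(-4))/8 = (10 - 8)/8 = (⅛)*2 = ¼)
N(v, l) = -25 (N(v, l) = -20 + (-3 - 2) = -20 - 5 = -25)
N(W(13, 7), 286)/R(-29) = -25/47/8 = -25*8/47 = -200/47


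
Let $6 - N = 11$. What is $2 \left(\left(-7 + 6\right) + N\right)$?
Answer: $-12$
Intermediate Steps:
$N = -5$ ($N = 6 - 11 = -5$)
$2 \left(\left(-7 + 6\right) + N\right) = 2 \left(\left(-7 + 6\right) - 5\right) = 2 \left(-1 - 5\right) = 2 \left(-6\right) = -12$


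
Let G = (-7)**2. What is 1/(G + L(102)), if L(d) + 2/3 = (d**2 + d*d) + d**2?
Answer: 3/93781 ≈ 3.1989e-5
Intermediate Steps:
L(d) = -2/3 + 3*d**2 (L(d) = -2/3 + ((d**2 + d*d) + d**2) = -2/3 + ((d**2 + d**2) + d**2) = -2/3 + (2*d**2 + d**2) = -2/3 + 3*d**2)
G = 49
1/(G + L(102)) = 1/(49 + (-2/3 + 3*102**2)) = 1/(49 + (-2/3 + 3*10404)) = 1/(49 + (-2/3 + 31212)) = 1/(49 + 93634/3) = 1/(93781/3) = 3/93781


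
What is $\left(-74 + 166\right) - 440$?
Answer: $-348$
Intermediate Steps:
$\left(-74 + 166\right) - 440 = 92 - 440 = -348$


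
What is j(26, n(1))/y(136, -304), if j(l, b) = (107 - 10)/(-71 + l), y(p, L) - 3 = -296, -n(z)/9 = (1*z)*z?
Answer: 97/13185 ≈ 0.0073568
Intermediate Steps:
n(z) = -9*z² (n(z) = -9*1*z*z = -9*z*z = -9*z²)
y(p, L) = -293 (y(p, L) = 3 - 296 = -293)
j(l, b) = 97/(-71 + l)
j(26, n(1))/y(136, -304) = (97/(-71 + 26))/(-293) = (97/(-45))*(-1/293) = (97*(-1/45))*(-1/293) = -97/45*(-1/293) = 97/13185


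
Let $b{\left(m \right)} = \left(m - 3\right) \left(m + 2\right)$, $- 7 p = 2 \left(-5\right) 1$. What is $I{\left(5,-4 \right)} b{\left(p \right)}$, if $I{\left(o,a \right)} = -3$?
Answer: $\frac{792}{49} \approx 16.163$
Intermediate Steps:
$p = \frac{10}{7}$ ($p = - \frac{2 \left(-5\right) 1}{7} = - \frac{\left(-10\right) 1}{7} = \left(- \frac{1}{7}\right) \left(-10\right) = \frac{10}{7} \approx 1.4286$)
$b{\left(m \right)} = \left(-3 + m\right) \left(2 + m\right)$
$I{\left(5,-4 \right)} b{\left(p \right)} = - 3 \left(-6 + \left(\frac{10}{7}\right)^{2} - \frac{10}{7}\right) = - 3 \left(-6 + \frac{100}{49} - \frac{10}{7}\right) = \left(-3\right) \left(- \frac{264}{49}\right) = \frac{792}{49}$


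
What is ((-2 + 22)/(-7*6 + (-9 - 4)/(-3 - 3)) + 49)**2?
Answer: 134351281/57121 ≈ 2352.0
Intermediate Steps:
((-2 + 22)/(-7*6 + (-9 - 4)/(-3 - 3)) + 49)**2 = (20/(-42 - 13/(-6)) + 49)**2 = (20/(-42 - 13*(-1/6)) + 49)**2 = (20/(-42 + 13/6) + 49)**2 = (20/(-239/6) + 49)**2 = (20*(-6/239) + 49)**2 = (-120/239 + 49)**2 = (11591/239)**2 = 134351281/57121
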